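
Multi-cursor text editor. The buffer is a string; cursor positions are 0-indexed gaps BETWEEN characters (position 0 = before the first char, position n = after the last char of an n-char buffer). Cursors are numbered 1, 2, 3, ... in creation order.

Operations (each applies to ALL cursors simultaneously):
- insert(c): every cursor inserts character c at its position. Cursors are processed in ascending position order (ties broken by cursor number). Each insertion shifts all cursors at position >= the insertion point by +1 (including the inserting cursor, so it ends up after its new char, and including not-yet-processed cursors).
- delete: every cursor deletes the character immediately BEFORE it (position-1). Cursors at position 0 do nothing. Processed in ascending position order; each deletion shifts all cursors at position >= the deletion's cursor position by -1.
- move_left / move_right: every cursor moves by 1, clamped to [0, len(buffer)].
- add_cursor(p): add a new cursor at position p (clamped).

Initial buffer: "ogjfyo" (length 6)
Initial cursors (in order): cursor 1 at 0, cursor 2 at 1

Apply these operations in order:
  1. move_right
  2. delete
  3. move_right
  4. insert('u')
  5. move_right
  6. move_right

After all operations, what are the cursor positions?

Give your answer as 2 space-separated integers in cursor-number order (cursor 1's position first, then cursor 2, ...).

Answer: 5 5

Derivation:
After op 1 (move_right): buffer="ogjfyo" (len 6), cursors c1@1 c2@2, authorship ......
After op 2 (delete): buffer="jfyo" (len 4), cursors c1@0 c2@0, authorship ....
After op 3 (move_right): buffer="jfyo" (len 4), cursors c1@1 c2@1, authorship ....
After op 4 (insert('u')): buffer="juufyo" (len 6), cursors c1@3 c2@3, authorship .12...
After op 5 (move_right): buffer="juufyo" (len 6), cursors c1@4 c2@4, authorship .12...
After op 6 (move_right): buffer="juufyo" (len 6), cursors c1@5 c2@5, authorship .12...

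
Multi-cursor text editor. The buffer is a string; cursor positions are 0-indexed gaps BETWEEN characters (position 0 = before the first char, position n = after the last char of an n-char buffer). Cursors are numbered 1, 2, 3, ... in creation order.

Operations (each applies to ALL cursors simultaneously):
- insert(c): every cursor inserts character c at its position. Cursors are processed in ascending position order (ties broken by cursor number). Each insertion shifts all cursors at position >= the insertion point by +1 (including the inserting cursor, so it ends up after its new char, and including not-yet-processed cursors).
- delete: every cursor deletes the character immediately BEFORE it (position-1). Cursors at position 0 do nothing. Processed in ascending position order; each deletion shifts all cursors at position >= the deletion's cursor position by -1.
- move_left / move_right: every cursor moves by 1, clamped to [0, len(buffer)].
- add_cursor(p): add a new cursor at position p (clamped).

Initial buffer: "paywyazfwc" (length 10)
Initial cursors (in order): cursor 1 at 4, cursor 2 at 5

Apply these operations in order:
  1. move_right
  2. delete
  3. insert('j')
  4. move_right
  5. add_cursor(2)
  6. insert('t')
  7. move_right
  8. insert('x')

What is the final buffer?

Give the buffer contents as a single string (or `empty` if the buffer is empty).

After op 1 (move_right): buffer="paywyazfwc" (len 10), cursors c1@5 c2@6, authorship ..........
After op 2 (delete): buffer="paywzfwc" (len 8), cursors c1@4 c2@4, authorship ........
After op 3 (insert('j')): buffer="paywjjzfwc" (len 10), cursors c1@6 c2@6, authorship ....12....
After op 4 (move_right): buffer="paywjjzfwc" (len 10), cursors c1@7 c2@7, authorship ....12....
After op 5 (add_cursor(2)): buffer="paywjjzfwc" (len 10), cursors c3@2 c1@7 c2@7, authorship ....12....
After op 6 (insert('t')): buffer="patywjjzttfwc" (len 13), cursors c3@3 c1@10 c2@10, authorship ..3..12.12...
After op 7 (move_right): buffer="patywjjzttfwc" (len 13), cursors c3@4 c1@11 c2@11, authorship ..3..12.12...
After op 8 (insert('x')): buffer="patyxwjjzttfxxwc" (len 16), cursors c3@5 c1@14 c2@14, authorship ..3.3.12.12.12..

Answer: patyxwjjzttfxxwc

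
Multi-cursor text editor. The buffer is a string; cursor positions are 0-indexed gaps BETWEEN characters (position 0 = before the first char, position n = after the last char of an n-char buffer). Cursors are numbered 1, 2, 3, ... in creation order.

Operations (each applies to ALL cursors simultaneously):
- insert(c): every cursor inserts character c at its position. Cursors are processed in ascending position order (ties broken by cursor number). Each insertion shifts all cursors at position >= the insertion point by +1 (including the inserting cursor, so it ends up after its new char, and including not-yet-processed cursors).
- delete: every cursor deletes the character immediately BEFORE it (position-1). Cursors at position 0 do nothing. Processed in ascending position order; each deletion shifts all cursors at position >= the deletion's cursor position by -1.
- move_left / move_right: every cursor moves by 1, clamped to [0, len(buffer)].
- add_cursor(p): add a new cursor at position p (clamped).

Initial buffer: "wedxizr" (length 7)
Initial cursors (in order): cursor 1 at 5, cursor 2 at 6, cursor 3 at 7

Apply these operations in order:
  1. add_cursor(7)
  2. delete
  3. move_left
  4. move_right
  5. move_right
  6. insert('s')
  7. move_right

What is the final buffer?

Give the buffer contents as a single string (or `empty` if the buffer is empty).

Answer: wedssss

Derivation:
After op 1 (add_cursor(7)): buffer="wedxizr" (len 7), cursors c1@5 c2@6 c3@7 c4@7, authorship .......
After op 2 (delete): buffer="wed" (len 3), cursors c1@3 c2@3 c3@3 c4@3, authorship ...
After op 3 (move_left): buffer="wed" (len 3), cursors c1@2 c2@2 c3@2 c4@2, authorship ...
After op 4 (move_right): buffer="wed" (len 3), cursors c1@3 c2@3 c3@3 c4@3, authorship ...
After op 5 (move_right): buffer="wed" (len 3), cursors c1@3 c2@3 c3@3 c4@3, authorship ...
After op 6 (insert('s')): buffer="wedssss" (len 7), cursors c1@7 c2@7 c3@7 c4@7, authorship ...1234
After op 7 (move_right): buffer="wedssss" (len 7), cursors c1@7 c2@7 c3@7 c4@7, authorship ...1234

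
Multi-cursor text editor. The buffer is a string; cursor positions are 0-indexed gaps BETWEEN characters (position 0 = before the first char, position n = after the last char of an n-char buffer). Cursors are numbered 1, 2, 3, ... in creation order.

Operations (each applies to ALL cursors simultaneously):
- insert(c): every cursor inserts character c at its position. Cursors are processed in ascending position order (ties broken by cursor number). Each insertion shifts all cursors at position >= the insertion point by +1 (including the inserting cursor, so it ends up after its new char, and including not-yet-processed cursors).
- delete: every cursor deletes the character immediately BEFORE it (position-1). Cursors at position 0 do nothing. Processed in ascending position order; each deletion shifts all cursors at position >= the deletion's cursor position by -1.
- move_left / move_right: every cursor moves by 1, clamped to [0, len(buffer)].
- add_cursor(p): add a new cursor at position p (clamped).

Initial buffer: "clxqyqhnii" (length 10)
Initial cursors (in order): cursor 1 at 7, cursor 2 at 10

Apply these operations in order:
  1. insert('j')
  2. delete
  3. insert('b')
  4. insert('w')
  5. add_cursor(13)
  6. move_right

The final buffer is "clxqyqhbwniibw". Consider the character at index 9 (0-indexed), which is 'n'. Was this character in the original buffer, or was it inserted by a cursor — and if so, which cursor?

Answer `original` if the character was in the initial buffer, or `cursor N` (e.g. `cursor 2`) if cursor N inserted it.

Answer: original

Derivation:
After op 1 (insert('j')): buffer="clxqyqhjniij" (len 12), cursors c1@8 c2@12, authorship .......1...2
After op 2 (delete): buffer="clxqyqhnii" (len 10), cursors c1@7 c2@10, authorship ..........
After op 3 (insert('b')): buffer="clxqyqhbniib" (len 12), cursors c1@8 c2@12, authorship .......1...2
After op 4 (insert('w')): buffer="clxqyqhbwniibw" (len 14), cursors c1@9 c2@14, authorship .......11...22
After op 5 (add_cursor(13)): buffer="clxqyqhbwniibw" (len 14), cursors c1@9 c3@13 c2@14, authorship .......11...22
After op 6 (move_right): buffer="clxqyqhbwniibw" (len 14), cursors c1@10 c2@14 c3@14, authorship .......11...22
Authorship (.=original, N=cursor N): . . . . . . . 1 1 . . . 2 2
Index 9: author = original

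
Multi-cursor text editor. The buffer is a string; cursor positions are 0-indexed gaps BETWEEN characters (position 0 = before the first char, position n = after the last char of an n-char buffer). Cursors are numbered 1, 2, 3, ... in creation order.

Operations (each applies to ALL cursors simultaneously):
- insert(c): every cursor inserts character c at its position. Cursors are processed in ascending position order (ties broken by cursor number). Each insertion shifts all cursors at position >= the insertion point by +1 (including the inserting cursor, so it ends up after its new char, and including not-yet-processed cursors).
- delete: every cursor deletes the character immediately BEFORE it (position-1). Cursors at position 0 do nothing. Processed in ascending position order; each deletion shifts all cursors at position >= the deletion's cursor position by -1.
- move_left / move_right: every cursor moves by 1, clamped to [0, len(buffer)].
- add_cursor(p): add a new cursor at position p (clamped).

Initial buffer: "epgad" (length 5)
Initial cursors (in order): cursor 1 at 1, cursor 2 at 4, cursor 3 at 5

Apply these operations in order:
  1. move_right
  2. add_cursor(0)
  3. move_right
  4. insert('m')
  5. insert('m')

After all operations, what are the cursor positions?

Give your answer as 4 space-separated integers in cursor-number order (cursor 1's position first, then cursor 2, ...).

After op 1 (move_right): buffer="epgad" (len 5), cursors c1@2 c2@5 c3@5, authorship .....
After op 2 (add_cursor(0)): buffer="epgad" (len 5), cursors c4@0 c1@2 c2@5 c3@5, authorship .....
After op 3 (move_right): buffer="epgad" (len 5), cursors c4@1 c1@3 c2@5 c3@5, authorship .....
After op 4 (insert('m')): buffer="empgmadmm" (len 9), cursors c4@2 c1@5 c2@9 c3@9, authorship .4..1..23
After op 5 (insert('m')): buffer="emmpgmmadmmmm" (len 13), cursors c4@3 c1@7 c2@13 c3@13, authorship .44..11..2323

Answer: 7 13 13 3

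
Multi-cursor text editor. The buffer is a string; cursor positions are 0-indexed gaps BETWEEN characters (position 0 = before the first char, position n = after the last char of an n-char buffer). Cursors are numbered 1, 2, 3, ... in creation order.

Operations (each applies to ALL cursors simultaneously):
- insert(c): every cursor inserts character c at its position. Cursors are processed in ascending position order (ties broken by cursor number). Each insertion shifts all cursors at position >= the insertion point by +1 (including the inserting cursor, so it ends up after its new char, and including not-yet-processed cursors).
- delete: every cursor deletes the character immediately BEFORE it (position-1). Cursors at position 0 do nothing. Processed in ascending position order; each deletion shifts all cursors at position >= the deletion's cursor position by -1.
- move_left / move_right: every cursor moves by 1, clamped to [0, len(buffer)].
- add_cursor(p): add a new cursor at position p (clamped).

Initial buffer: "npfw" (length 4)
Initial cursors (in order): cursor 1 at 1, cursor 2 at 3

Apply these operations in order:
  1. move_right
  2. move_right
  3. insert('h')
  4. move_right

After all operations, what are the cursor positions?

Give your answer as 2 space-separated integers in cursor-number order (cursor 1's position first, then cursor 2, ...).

After op 1 (move_right): buffer="npfw" (len 4), cursors c1@2 c2@4, authorship ....
After op 2 (move_right): buffer="npfw" (len 4), cursors c1@3 c2@4, authorship ....
After op 3 (insert('h')): buffer="npfhwh" (len 6), cursors c1@4 c2@6, authorship ...1.2
After op 4 (move_right): buffer="npfhwh" (len 6), cursors c1@5 c2@6, authorship ...1.2

Answer: 5 6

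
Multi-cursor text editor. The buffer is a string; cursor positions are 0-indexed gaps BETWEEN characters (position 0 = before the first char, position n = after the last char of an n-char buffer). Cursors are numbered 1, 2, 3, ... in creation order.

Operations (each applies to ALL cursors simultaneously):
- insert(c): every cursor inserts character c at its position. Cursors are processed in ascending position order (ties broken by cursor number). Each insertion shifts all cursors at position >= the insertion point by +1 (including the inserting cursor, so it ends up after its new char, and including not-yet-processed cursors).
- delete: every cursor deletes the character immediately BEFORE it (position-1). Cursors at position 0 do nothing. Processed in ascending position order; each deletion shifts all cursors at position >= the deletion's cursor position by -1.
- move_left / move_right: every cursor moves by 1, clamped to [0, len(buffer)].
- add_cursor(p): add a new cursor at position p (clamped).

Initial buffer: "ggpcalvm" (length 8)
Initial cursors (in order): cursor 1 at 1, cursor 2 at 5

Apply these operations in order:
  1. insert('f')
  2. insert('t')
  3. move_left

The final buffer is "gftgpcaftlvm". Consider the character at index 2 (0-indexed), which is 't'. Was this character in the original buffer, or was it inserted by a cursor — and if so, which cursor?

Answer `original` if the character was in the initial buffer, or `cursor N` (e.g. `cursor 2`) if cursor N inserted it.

Answer: cursor 1

Derivation:
After op 1 (insert('f')): buffer="gfgpcaflvm" (len 10), cursors c1@2 c2@7, authorship .1....2...
After op 2 (insert('t')): buffer="gftgpcaftlvm" (len 12), cursors c1@3 c2@9, authorship .11....22...
After op 3 (move_left): buffer="gftgpcaftlvm" (len 12), cursors c1@2 c2@8, authorship .11....22...
Authorship (.=original, N=cursor N): . 1 1 . . . . 2 2 . . .
Index 2: author = 1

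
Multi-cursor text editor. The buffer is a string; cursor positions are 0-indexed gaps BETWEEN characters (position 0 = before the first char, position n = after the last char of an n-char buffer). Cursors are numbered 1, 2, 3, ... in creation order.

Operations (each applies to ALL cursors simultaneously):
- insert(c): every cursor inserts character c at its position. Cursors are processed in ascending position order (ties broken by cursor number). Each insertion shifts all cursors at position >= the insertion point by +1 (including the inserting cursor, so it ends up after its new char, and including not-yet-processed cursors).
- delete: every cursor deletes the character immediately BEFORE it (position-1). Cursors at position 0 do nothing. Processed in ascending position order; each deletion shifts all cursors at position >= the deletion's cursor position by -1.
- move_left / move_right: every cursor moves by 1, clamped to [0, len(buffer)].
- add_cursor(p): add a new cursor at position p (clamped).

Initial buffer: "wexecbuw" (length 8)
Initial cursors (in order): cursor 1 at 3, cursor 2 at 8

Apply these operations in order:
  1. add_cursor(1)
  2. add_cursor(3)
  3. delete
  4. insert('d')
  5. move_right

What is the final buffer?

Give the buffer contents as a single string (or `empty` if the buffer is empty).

Answer: dddecbud

Derivation:
After op 1 (add_cursor(1)): buffer="wexecbuw" (len 8), cursors c3@1 c1@3 c2@8, authorship ........
After op 2 (add_cursor(3)): buffer="wexecbuw" (len 8), cursors c3@1 c1@3 c4@3 c2@8, authorship ........
After op 3 (delete): buffer="ecbu" (len 4), cursors c1@0 c3@0 c4@0 c2@4, authorship ....
After op 4 (insert('d')): buffer="dddecbud" (len 8), cursors c1@3 c3@3 c4@3 c2@8, authorship 134....2
After op 5 (move_right): buffer="dddecbud" (len 8), cursors c1@4 c3@4 c4@4 c2@8, authorship 134....2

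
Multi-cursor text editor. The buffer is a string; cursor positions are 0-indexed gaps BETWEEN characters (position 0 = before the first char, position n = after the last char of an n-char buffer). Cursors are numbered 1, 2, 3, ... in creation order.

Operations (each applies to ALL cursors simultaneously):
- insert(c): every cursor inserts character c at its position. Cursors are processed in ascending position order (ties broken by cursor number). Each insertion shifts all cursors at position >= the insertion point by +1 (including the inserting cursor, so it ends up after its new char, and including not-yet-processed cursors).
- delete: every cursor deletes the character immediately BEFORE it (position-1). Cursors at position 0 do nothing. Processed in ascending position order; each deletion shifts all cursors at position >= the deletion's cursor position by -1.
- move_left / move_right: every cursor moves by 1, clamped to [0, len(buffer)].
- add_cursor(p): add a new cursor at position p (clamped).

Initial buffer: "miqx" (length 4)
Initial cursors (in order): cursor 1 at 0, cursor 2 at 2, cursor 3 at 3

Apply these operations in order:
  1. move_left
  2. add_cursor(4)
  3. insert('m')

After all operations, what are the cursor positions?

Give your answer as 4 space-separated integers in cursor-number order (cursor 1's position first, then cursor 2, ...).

Answer: 1 3 5 8

Derivation:
After op 1 (move_left): buffer="miqx" (len 4), cursors c1@0 c2@1 c3@2, authorship ....
After op 2 (add_cursor(4)): buffer="miqx" (len 4), cursors c1@0 c2@1 c3@2 c4@4, authorship ....
After op 3 (insert('m')): buffer="mmmimqxm" (len 8), cursors c1@1 c2@3 c3@5 c4@8, authorship 1.2.3..4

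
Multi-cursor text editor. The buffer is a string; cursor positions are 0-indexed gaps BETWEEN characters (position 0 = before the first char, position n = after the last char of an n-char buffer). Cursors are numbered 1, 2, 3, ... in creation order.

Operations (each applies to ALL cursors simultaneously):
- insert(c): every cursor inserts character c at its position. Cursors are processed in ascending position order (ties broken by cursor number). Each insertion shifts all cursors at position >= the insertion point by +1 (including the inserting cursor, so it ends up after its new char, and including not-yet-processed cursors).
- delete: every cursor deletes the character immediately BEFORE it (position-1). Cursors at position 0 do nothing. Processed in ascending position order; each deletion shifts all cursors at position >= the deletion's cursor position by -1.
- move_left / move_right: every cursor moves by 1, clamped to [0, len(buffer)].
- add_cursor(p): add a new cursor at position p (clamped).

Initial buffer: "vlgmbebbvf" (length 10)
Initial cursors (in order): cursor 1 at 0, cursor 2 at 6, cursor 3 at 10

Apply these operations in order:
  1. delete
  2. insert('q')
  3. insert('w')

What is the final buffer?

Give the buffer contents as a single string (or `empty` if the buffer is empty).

After op 1 (delete): buffer="vlgmbbbv" (len 8), cursors c1@0 c2@5 c3@8, authorship ........
After op 2 (insert('q')): buffer="qvlgmbqbbvq" (len 11), cursors c1@1 c2@7 c3@11, authorship 1.....2...3
After op 3 (insert('w')): buffer="qwvlgmbqwbbvqw" (len 14), cursors c1@2 c2@9 c3@14, authorship 11.....22...33

Answer: qwvlgmbqwbbvqw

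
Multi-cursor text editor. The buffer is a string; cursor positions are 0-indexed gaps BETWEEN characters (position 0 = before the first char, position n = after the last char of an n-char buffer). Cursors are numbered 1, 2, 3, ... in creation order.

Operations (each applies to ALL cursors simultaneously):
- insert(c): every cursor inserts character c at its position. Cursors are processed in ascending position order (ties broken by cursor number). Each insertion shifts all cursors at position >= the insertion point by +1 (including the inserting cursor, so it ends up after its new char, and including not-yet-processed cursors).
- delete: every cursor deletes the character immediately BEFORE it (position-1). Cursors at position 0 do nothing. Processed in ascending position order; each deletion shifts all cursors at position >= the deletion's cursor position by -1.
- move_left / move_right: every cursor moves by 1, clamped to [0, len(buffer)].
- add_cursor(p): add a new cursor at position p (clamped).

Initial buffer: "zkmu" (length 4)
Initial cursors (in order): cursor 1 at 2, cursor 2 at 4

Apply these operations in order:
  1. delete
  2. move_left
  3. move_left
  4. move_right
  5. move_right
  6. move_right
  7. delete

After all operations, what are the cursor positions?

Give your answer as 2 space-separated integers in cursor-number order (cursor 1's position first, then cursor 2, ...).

Answer: 0 0

Derivation:
After op 1 (delete): buffer="zm" (len 2), cursors c1@1 c2@2, authorship ..
After op 2 (move_left): buffer="zm" (len 2), cursors c1@0 c2@1, authorship ..
After op 3 (move_left): buffer="zm" (len 2), cursors c1@0 c2@0, authorship ..
After op 4 (move_right): buffer="zm" (len 2), cursors c1@1 c2@1, authorship ..
After op 5 (move_right): buffer="zm" (len 2), cursors c1@2 c2@2, authorship ..
After op 6 (move_right): buffer="zm" (len 2), cursors c1@2 c2@2, authorship ..
After op 7 (delete): buffer="" (len 0), cursors c1@0 c2@0, authorship 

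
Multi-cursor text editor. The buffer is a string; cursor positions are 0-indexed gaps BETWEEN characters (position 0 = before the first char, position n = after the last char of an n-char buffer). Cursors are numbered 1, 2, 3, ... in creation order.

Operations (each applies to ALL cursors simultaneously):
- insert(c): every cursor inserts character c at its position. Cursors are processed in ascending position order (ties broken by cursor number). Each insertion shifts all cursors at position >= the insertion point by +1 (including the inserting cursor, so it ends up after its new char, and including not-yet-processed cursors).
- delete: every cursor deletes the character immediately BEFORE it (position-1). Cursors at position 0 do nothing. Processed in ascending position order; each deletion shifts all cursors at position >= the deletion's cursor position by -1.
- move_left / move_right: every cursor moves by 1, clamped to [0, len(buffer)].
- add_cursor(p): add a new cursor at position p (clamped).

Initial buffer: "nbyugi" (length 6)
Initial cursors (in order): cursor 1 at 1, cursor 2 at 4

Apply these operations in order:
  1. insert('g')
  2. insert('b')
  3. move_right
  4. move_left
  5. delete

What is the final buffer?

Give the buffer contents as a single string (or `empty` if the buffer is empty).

Answer: ngbyuggi

Derivation:
After op 1 (insert('g')): buffer="ngbyuggi" (len 8), cursors c1@2 c2@6, authorship .1...2..
After op 2 (insert('b')): buffer="ngbbyugbgi" (len 10), cursors c1@3 c2@8, authorship .11...22..
After op 3 (move_right): buffer="ngbbyugbgi" (len 10), cursors c1@4 c2@9, authorship .11...22..
After op 4 (move_left): buffer="ngbbyugbgi" (len 10), cursors c1@3 c2@8, authorship .11...22..
After op 5 (delete): buffer="ngbyuggi" (len 8), cursors c1@2 c2@6, authorship .1...2..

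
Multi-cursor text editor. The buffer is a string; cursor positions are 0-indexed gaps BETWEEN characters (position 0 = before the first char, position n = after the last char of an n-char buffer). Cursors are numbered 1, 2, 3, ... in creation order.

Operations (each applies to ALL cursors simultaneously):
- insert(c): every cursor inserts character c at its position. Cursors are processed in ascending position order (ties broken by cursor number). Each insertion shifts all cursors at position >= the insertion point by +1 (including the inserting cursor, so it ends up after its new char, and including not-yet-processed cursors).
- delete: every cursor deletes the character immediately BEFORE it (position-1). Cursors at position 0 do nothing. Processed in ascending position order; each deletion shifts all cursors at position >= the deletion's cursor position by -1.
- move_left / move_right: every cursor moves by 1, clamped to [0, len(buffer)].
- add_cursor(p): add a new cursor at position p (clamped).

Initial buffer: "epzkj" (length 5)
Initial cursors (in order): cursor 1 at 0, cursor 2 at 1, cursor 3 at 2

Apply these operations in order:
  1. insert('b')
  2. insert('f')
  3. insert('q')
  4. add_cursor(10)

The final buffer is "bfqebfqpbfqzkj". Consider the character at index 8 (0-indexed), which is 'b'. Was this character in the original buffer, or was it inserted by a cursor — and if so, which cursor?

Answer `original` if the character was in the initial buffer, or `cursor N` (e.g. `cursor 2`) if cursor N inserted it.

Answer: cursor 3

Derivation:
After op 1 (insert('b')): buffer="bebpbzkj" (len 8), cursors c1@1 c2@3 c3@5, authorship 1.2.3...
After op 2 (insert('f')): buffer="bfebfpbfzkj" (len 11), cursors c1@2 c2@5 c3@8, authorship 11.22.33...
After op 3 (insert('q')): buffer="bfqebfqpbfqzkj" (len 14), cursors c1@3 c2@7 c3@11, authorship 111.222.333...
After op 4 (add_cursor(10)): buffer="bfqebfqpbfqzkj" (len 14), cursors c1@3 c2@7 c4@10 c3@11, authorship 111.222.333...
Authorship (.=original, N=cursor N): 1 1 1 . 2 2 2 . 3 3 3 . . .
Index 8: author = 3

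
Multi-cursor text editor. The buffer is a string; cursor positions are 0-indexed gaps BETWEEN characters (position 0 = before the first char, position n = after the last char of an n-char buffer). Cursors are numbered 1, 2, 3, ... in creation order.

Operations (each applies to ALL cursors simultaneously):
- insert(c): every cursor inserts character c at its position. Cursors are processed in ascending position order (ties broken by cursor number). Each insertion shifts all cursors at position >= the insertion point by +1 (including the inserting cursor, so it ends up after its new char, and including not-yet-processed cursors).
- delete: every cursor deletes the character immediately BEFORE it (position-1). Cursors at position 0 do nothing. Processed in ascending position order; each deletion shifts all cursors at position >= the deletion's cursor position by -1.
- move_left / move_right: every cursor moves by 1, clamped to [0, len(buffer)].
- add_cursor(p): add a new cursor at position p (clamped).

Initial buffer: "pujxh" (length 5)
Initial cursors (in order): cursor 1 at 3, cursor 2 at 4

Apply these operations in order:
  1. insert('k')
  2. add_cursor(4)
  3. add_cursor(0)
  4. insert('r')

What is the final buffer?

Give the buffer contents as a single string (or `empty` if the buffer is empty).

Answer: rpujkrrxkrh

Derivation:
After op 1 (insert('k')): buffer="pujkxkh" (len 7), cursors c1@4 c2@6, authorship ...1.2.
After op 2 (add_cursor(4)): buffer="pujkxkh" (len 7), cursors c1@4 c3@4 c2@6, authorship ...1.2.
After op 3 (add_cursor(0)): buffer="pujkxkh" (len 7), cursors c4@0 c1@4 c3@4 c2@6, authorship ...1.2.
After op 4 (insert('r')): buffer="rpujkrrxkrh" (len 11), cursors c4@1 c1@7 c3@7 c2@10, authorship 4...113.22.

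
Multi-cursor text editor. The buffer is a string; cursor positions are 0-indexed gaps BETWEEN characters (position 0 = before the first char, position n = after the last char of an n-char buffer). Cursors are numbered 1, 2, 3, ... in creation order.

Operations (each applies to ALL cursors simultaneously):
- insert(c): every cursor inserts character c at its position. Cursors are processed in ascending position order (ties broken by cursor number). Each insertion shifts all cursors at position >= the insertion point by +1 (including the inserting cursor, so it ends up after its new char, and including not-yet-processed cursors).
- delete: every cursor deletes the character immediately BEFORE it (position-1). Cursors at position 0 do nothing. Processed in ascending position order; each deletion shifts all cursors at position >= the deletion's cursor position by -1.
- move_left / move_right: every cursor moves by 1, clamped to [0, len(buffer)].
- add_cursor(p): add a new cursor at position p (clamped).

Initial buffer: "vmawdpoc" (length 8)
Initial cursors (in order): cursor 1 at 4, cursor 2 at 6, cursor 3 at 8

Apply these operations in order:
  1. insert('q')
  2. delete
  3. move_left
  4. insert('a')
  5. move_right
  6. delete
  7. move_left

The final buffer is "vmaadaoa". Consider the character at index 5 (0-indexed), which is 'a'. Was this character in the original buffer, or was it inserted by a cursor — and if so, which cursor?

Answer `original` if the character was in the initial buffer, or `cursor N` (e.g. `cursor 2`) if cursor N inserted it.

Answer: cursor 2

Derivation:
After op 1 (insert('q')): buffer="vmawqdpqocq" (len 11), cursors c1@5 c2@8 c3@11, authorship ....1..2..3
After op 2 (delete): buffer="vmawdpoc" (len 8), cursors c1@4 c2@6 c3@8, authorship ........
After op 3 (move_left): buffer="vmawdpoc" (len 8), cursors c1@3 c2@5 c3@7, authorship ........
After op 4 (insert('a')): buffer="vmaawdapoac" (len 11), cursors c1@4 c2@7 c3@10, authorship ...1..2..3.
After op 5 (move_right): buffer="vmaawdapoac" (len 11), cursors c1@5 c2@8 c3@11, authorship ...1..2..3.
After op 6 (delete): buffer="vmaadaoa" (len 8), cursors c1@4 c2@6 c3@8, authorship ...1.2.3
After op 7 (move_left): buffer="vmaadaoa" (len 8), cursors c1@3 c2@5 c3@7, authorship ...1.2.3
Authorship (.=original, N=cursor N): . . . 1 . 2 . 3
Index 5: author = 2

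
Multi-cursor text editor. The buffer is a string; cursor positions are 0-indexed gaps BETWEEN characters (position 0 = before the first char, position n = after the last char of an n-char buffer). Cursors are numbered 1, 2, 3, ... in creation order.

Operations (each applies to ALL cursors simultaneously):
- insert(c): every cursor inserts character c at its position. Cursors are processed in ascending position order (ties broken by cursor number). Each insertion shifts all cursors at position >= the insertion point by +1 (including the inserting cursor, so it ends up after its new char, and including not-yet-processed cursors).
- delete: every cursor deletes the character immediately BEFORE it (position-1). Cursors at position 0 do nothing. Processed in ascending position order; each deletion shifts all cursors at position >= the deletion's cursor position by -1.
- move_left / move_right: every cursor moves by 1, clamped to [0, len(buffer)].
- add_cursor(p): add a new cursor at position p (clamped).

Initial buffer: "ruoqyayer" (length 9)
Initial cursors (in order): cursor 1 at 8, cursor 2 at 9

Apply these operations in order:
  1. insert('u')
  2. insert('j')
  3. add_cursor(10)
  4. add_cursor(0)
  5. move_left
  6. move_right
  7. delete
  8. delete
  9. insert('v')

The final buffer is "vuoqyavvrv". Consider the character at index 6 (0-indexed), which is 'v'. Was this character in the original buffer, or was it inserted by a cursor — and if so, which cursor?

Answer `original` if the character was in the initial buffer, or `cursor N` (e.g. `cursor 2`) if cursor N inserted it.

Answer: cursor 1

Derivation:
After op 1 (insert('u')): buffer="ruoqyayeuru" (len 11), cursors c1@9 c2@11, authorship ........1.2
After op 2 (insert('j')): buffer="ruoqyayeujruj" (len 13), cursors c1@10 c2@13, authorship ........11.22
After op 3 (add_cursor(10)): buffer="ruoqyayeujruj" (len 13), cursors c1@10 c3@10 c2@13, authorship ........11.22
After op 4 (add_cursor(0)): buffer="ruoqyayeujruj" (len 13), cursors c4@0 c1@10 c3@10 c2@13, authorship ........11.22
After op 5 (move_left): buffer="ruoqyayeujruj" (len 13), cursors c4@0 c1@9 c3@9 c2@12, authorship ........11.22
After op 6 (move_right): buffer="ruoqyayeujruj" (len 13), cursors c4@1 c1@10 c3@10 c2@13, authorship ........11.22
After op 7 (delete): buffer="uoqyayeru" (len 9), cursors c4@0 c1@7 c3@7 c2@9, authorship ........2
After op 8 (delete): buffer="uoqyar" (len 6), cursors c4@0 c1@5 c3@5 c2@6, authorship ......
After op 9 (insert('v')): buffer="vuoqyavvrv" (len 10), cursors c4@1 c1@8 c3@8 c2@10, authorship 4.....13.2
Authorship (.=original, N=cursor N): 4 . . . . . 1 3 . 2
Index 6: author = 1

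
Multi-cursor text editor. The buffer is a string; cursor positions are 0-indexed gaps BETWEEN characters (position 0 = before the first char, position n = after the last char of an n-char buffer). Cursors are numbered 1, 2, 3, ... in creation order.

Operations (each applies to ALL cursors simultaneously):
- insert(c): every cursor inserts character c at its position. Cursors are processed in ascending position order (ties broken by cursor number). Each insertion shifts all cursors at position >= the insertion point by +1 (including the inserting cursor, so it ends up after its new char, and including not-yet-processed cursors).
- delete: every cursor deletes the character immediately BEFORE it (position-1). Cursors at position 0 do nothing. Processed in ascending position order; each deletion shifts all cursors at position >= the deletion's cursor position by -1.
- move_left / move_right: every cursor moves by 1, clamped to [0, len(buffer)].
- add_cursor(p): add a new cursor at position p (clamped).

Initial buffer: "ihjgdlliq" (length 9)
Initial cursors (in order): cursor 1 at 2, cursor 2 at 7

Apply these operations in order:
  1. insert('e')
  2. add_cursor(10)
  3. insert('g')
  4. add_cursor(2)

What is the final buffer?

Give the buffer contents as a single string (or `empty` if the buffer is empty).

After op 1 (insert('e')): buffer="ihejgdlleiq" (len 11), cursors c1@3 c2@9, authorship ..1.....2..
After op 2 (add_cursor(10)): buffer="ihejgdlleiq" (len 11), cursors c1@3 c2@9 c3@10, authorship ..1.....2..
After op 3 (insert('g')): buffer="ihegjgdllegigq" (len 14), cursors c1@4 c2@11 c3@13, authorship ..11.....22.3.
After op 4 (add_cursor(2)): buffer="ihegjgdllegigq" (len 14), cursors c4@2 c1@4 c2@11 c3@13, authorship ..11.....22.3.

Answer: ihegjgdllegigq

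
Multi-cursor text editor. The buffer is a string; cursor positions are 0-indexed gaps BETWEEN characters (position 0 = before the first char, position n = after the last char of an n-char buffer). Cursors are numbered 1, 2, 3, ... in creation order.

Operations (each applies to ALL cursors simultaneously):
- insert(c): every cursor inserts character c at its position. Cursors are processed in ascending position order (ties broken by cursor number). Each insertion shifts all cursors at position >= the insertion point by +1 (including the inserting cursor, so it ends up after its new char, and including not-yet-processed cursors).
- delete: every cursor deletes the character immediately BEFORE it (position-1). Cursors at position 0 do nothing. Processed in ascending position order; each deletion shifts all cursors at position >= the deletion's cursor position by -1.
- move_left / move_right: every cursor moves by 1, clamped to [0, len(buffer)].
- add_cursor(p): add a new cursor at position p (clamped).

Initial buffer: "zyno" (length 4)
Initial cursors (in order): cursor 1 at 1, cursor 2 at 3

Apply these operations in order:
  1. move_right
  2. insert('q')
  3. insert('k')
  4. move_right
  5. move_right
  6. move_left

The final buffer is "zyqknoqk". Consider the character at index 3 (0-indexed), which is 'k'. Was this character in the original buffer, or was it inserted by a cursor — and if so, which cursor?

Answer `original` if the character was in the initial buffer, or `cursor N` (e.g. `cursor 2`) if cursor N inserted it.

Answer: cursor 1

Derivation:
After op 1 (move_right): buffer="zyno" (len 4), cursors c1@2 c2@4, authorship ....
After op 2 (insert('q')): buffer="zyqnoq" (len 6), cursors c1@3 c2@6, authorship ..1..2
After op 3 (insert('k')): buffer="zyqknoqk" (len 8), cursors c1@4 c2@8, authorship ..11..22
After op 4 (move_right): buffer="zyqknoqk" (len 8), cursors c1@5 c2@8, authorship ..11..22
After op 5 (move_right): buffer="zyqknoqk" (len 8), cursors c1@6 c2@8, authorship ..11..22
After op 6 (move_left): buffer="zyqknoqk" (len 8), cursors c1@5 c2@7, authorship ..11..22
Authorship (.=original, N=cursor N): . . 1 1 . . 2 2
Index 3: author = 1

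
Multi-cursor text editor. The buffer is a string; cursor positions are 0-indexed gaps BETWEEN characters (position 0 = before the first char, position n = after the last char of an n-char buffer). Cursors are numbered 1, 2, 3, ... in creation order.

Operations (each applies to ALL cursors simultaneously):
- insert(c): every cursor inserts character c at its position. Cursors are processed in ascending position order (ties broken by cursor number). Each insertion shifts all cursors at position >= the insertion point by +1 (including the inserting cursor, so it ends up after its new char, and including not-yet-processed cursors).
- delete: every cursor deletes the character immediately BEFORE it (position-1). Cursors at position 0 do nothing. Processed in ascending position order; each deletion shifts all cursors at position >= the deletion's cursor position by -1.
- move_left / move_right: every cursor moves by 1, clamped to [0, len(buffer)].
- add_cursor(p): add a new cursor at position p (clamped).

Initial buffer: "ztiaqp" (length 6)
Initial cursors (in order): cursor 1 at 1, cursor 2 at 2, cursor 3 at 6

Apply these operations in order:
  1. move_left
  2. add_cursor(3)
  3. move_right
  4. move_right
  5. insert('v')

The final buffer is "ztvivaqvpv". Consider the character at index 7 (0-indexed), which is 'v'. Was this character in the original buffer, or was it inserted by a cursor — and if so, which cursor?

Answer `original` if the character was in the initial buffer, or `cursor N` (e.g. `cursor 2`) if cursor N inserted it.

Answer: cursor 4

Derivation:
After op 1 (move_left): buffer="ztiaqp" (len 6), cursors c1@0 c2@1 c3@5, authorship ......
After op 2 (add_cursor(3)): buffer="ztiaqp" (len 6), cursors c1@0 c2@1 c4@3 c3@5, authorship ......
After op 3 (move_right): buffer="ztiaqp" (len 6), cursors c1@1 c2@2 c4@4 c3@6, authorship ......
After op 4 (move_right): buffer="ztiaqp" (len 6), cursors c1@2 c2@3 c4@5 c3@6, authorship ......
After op 5 (insert('v')): buffer="ztvivaqvpv" (len 10), cursors c1@3 c2@5 c4@8 c3@10, authorship ..1.2..4.3
Authorship (.=original, N=cursor N): . . 1 . 2 . . 4 . 3
Index 7: author = 4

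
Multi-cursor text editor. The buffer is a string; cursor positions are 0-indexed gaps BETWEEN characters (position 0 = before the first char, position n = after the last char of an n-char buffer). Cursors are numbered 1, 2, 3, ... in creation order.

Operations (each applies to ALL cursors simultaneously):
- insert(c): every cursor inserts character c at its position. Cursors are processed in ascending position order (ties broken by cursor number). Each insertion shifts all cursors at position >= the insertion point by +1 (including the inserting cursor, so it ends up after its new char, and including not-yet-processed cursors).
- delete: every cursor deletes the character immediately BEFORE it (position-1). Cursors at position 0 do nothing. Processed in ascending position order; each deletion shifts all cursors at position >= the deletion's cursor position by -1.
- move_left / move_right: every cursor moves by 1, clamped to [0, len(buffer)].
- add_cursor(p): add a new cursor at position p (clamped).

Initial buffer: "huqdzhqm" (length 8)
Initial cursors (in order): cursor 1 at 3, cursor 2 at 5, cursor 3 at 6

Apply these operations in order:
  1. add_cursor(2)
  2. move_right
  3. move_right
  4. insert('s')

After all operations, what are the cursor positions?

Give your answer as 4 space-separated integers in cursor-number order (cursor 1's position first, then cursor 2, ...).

Answer: 7 10 12 5

Derivation:
After op 1 (add_cursor(2)): buffer="huqdzhqm" (len 8), cursors c4@2 c1@3 c2@5 c3@6, authorship ........
After op 2 (move_right): buffer="huqdzhqm" (len 8), cursors c4@3 c1@4 c2@6 c3@7, authorship ........
After op 3 (move_right): buffer="huqdzhqm" (len 8), cursors c4@4 c1@5 c2@7 c3@8, authorship ........
After op 4 (insert('s')): buffer="huqdszshqsms" (len 12), cursors c4@5 c1@7 c2@10 c3@12, authorship ....4.1..2.3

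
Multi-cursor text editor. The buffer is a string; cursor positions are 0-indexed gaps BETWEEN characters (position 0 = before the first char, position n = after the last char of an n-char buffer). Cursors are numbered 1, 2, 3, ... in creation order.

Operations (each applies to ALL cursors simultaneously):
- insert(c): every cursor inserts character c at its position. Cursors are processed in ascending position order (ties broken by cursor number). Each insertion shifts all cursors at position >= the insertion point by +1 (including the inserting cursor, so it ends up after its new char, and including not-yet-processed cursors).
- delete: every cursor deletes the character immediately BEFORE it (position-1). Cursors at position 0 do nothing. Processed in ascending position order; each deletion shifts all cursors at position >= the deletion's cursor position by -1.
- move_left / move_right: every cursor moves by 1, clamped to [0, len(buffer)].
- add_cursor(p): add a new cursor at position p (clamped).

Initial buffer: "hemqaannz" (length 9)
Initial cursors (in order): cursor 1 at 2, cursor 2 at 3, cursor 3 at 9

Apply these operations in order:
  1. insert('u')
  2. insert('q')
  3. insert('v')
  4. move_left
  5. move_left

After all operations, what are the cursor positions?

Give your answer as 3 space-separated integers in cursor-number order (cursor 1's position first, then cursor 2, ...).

Answer: 3 7 16

Derivation:
After op 1 (insert('u')): buffer="heumuqaannzu" (len 12), cursors c1@3 c2@5 c3@12, authorship ..1.2......3
After op 2 (insert('q')): buffer="heuqmuqqaannzuq" (len 15), cursors c1@4 c2@7 c3@15, authorship ..11.22......33
After op 3 (insert('v')): buffer="heuqvmuqvqaannzuqv" (len 18), cursors c1@5 c2@9 c3@18, authorship ..111.222......333
After op 4 (move_left): buffer="heuqvmuqvqaannzuqv" (len 18), cursors c1@4 c2@8 c3@17, authorship ..111.222......333
After op 5 (move_left): buffer="heuqvmuqvqaannzuqv" (len 18), cursors c1@3 c2@7 c3@16, authorship ..111.222......333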